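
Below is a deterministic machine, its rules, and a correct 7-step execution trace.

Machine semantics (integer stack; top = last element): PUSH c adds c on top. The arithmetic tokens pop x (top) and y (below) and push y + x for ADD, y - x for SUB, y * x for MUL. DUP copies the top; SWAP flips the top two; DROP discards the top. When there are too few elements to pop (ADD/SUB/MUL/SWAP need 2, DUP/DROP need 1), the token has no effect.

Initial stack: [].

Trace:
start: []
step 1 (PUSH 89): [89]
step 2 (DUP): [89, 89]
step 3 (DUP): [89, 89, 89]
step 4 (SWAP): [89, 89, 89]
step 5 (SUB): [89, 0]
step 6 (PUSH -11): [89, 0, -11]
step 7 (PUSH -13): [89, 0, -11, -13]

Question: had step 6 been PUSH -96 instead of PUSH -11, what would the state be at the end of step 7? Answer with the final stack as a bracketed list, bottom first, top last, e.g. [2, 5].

(re-executing from step 6 with the substitution; state before step 6: [89, 0])
step 6 (PUSH -96): [89, 0, -96]
step 7 (PUSH -13): [89, 0, -96, -13]

[89, 0, -96, -13]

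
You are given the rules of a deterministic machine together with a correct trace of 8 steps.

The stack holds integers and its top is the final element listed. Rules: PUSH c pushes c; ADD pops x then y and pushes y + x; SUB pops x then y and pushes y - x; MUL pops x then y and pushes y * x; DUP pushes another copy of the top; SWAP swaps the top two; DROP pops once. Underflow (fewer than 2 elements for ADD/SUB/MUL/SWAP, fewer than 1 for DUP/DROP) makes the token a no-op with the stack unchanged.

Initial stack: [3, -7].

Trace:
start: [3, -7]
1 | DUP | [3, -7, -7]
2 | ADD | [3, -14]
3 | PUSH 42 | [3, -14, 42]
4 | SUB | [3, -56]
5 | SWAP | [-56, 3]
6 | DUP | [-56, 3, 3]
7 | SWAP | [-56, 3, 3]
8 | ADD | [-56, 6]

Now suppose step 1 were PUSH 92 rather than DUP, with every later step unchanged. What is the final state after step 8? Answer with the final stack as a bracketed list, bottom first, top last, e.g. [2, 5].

(re-executing from step 1 with the substitution; state before step 1: [3, -7])
1 | PUSH 92 | [3, -7, 92]
2 | ADD | [3, 85]
3 | PUSH 42 | [3, 85, 42]
4 | SUB | [3, 43]
5 | SWAP | [43, 3]
6 | DUP | [43, 3, 3]
7 | SWAP | [43, 3, 3]
8 | ADD | [43, 6]

[43, 6]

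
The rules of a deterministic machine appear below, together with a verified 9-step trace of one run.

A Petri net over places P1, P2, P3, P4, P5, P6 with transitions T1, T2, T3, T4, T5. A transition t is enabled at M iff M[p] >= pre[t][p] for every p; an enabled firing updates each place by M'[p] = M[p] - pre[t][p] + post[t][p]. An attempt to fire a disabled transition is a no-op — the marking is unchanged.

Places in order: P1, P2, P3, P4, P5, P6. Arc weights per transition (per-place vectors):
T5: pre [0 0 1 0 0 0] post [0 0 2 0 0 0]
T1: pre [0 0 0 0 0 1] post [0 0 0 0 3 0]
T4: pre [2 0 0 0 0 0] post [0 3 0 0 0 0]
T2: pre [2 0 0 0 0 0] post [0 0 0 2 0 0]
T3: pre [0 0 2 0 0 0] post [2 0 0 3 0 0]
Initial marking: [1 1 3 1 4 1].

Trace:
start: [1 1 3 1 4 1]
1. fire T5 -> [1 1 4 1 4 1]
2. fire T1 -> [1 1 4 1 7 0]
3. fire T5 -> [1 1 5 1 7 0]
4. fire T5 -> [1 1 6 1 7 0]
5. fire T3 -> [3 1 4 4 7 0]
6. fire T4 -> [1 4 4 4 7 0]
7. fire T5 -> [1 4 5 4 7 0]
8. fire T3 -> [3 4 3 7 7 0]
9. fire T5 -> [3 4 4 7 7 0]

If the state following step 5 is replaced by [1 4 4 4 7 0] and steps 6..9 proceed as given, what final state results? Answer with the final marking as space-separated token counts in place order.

state after step 5 := [1 4 4 4 7 0]
6. fire T4 -> [1 4 4 4 7 0]
7. fire T5 -> [1 4 5 4 7 0]
8. fire T3 -> [3 4 3 7 7 0]
9. fire T5 -> [3 4 4 7 7 0]

3 4 4 7 7 0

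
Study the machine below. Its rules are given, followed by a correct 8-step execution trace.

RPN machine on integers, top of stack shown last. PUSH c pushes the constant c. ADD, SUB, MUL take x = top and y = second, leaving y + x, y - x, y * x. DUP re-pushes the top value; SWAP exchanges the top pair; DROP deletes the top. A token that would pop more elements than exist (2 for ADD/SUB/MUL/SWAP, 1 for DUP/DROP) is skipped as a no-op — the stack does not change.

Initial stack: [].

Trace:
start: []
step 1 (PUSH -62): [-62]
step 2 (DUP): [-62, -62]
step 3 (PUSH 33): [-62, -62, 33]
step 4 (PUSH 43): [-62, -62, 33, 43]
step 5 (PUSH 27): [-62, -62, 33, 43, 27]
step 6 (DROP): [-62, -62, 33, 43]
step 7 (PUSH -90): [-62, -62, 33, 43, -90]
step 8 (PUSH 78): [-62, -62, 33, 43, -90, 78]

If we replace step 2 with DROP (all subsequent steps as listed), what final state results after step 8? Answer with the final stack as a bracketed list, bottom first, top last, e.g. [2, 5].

[33, 43, -90, 78]

(re-executing from step 2 with the substitution; state before step 2: [-62])
step 2 (DROP): []
step 3 (PUSH 33): [33]
step 4 (PUSH 43): [33, 43]
step 5 (PUSH 27): [33, 43, 27]
step 6 (DROP): [33, 43]
step 7 (PUSH -90): [33, 43, -90]
step 8 (PUSH 78): [33, 43, -90, 78]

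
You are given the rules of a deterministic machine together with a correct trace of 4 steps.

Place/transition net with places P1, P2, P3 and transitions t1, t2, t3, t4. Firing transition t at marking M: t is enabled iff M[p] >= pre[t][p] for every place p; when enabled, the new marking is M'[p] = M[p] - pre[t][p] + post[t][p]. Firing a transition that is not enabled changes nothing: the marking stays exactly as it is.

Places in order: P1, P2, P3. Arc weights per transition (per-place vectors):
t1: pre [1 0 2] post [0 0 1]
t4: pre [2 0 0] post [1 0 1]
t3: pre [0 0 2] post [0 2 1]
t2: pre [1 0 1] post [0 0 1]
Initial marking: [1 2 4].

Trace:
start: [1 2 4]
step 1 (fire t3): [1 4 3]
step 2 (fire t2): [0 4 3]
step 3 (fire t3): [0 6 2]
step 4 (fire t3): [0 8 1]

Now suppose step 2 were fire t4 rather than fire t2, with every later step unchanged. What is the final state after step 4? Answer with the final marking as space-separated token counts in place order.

1 8 1

(re-executing from step 2 with the substitution; state before step 2: [1 4 3])
step 2 (fire t4): [1 4 3]
step 3 (fire t3): [1 6 2]
step 4 (fire t3): [1 8 1]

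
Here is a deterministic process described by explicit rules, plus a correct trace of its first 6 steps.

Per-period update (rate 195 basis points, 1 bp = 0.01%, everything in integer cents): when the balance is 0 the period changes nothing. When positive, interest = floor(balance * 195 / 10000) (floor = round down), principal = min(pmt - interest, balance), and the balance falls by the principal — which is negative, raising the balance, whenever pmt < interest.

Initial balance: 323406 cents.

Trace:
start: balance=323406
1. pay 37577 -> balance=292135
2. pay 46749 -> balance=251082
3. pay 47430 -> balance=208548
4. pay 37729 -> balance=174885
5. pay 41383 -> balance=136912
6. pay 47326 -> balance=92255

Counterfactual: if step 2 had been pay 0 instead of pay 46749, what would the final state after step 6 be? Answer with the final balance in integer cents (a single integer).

(re-executing from step 2 with the substitution; state before step 2: balance=292135)
2. pay 0 -> balance=297831
3. pay 47430 -> balance=256208
4. pay 37729 -> balance=223475
5. pay 41383 -> balance=186449
6. pay 47326 -> balance=142758

142758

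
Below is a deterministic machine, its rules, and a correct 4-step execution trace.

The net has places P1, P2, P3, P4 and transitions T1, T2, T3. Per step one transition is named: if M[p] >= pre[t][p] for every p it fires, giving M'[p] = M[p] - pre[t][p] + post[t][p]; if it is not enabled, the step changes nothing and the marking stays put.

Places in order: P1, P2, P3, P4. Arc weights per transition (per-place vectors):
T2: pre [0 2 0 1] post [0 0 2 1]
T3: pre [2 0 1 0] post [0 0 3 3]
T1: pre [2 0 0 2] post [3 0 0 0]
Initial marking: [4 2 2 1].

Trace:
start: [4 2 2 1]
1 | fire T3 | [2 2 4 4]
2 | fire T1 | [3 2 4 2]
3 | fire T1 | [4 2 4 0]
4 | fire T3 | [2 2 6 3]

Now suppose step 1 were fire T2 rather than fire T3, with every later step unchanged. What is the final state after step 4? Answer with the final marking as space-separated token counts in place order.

(re-executing from step 1 with the substitution; state before step 1: [4 2 2 1])
1 | fire T2 | [4 0 4 1]
2 | fire T1 | [4 0 4 1]
3 | fire T1 | [4 0 4 1]
4 | fire T3 | [2 0 6 4]

2 0 6 4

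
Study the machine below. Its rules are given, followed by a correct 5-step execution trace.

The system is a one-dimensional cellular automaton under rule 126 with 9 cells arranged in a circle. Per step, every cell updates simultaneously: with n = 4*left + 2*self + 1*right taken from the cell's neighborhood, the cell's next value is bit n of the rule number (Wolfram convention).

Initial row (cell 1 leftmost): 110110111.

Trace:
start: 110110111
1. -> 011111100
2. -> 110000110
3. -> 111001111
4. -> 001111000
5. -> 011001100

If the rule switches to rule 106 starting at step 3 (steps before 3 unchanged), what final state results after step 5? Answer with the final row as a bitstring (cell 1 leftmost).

(re-executing steps 3..5 under rule 106; state before step 3: 110000110)
3. -> 110001111
4. -> 010011000
5. -> 100111000

100111000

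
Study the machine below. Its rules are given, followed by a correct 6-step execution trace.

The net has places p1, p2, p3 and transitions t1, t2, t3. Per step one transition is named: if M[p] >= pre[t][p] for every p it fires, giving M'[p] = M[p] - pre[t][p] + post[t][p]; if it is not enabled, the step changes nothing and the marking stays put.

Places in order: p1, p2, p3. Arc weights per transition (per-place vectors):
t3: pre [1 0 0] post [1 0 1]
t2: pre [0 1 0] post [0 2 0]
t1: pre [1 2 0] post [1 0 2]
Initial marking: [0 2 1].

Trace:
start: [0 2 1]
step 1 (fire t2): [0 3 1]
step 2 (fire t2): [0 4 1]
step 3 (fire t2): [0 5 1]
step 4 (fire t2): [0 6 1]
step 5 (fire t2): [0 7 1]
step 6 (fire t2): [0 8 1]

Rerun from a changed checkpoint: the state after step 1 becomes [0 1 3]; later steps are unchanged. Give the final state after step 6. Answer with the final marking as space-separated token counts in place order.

0 6 3

state after step 1 := [0 1 3]
step 2 (fire t2): [0 2 3]
step 3 (fire t2): [0 3 3]
step 4 (fire t2): [0 4 3]
step 5 (fire t2): [0 5 3]
step 6 (fire t2): [0 6 3]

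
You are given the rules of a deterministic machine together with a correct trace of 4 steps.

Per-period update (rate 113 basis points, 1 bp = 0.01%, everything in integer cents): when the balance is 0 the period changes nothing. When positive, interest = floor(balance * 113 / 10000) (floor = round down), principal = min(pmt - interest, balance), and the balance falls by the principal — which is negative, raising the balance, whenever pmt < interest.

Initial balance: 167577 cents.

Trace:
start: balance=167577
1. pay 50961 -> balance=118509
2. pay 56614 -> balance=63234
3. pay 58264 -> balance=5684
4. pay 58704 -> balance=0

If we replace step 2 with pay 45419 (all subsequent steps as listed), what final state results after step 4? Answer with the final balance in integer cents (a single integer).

(re-executing from step 2 with the substitution; state before step 2: balance=118509)
2. pay 45419 -> balance=74429
3. pay 58264 -> balance=17006
4. pay 58704 -> balance=0

0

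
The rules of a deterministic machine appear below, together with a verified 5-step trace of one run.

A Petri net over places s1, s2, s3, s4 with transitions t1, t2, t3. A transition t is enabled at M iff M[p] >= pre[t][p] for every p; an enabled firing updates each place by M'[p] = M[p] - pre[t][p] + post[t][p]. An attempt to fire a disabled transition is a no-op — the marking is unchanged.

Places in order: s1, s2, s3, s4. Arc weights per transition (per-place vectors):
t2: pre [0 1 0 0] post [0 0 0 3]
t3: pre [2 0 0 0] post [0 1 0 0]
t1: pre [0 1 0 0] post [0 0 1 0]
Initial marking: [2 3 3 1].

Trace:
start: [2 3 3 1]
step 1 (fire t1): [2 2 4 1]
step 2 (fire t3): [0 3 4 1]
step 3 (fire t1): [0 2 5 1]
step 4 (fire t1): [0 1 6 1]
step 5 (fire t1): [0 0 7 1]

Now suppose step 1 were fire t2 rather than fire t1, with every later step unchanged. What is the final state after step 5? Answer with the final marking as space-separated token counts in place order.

(re-executing from step 1 with the substitution; state before step 1: [2 3 3 1])
step 1 (fire t2): [2 2 3 4]
step 2 (fire t3): [0 3 3 4]
step 3 (fire t1): [0 2 4 4]
step 4 (fire t1): [0 1 5 4]
step 5 (fire t1): [0 0 6 4]

0 0 6 4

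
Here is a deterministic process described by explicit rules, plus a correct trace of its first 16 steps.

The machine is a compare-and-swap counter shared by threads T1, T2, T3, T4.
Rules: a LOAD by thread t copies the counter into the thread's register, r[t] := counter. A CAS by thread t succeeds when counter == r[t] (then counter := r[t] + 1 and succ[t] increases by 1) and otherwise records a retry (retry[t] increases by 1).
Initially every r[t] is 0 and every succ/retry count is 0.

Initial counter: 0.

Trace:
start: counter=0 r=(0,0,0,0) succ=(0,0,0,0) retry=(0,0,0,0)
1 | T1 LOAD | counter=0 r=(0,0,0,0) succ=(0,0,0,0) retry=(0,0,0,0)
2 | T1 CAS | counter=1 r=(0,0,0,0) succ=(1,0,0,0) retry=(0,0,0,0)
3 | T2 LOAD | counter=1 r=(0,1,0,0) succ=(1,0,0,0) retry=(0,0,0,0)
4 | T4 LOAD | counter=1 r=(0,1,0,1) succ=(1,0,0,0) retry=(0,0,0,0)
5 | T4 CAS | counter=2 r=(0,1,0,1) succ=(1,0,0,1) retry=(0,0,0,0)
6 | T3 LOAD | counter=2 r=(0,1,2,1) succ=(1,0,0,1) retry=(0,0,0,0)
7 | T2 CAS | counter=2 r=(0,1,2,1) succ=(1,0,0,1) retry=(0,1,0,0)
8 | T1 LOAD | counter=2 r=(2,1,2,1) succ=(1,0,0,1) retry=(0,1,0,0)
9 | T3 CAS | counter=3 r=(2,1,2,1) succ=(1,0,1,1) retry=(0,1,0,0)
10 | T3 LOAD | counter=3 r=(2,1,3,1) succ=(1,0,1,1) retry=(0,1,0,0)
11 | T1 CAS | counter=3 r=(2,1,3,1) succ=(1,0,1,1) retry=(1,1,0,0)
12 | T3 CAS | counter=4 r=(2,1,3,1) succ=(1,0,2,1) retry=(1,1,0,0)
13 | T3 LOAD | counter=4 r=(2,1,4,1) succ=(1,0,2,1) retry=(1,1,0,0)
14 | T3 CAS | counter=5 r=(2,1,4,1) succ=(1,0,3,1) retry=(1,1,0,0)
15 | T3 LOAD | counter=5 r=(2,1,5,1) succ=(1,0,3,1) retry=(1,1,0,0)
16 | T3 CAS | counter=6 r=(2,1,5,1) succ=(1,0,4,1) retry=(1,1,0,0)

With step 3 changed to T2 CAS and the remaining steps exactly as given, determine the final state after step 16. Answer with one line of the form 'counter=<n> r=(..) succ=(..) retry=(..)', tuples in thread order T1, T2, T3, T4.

(re-executing from step 3 with the substitution; state before step 3: counter=1 r=(0,0,0,0) succ=(1,0,0,0) retry=(0,0,0,0))
3 | T2 CAS | counter=1 r=(0,0,0,0) succ=(1,0,0,0) retry=(0,1,0,0)
4 | T4 LOAD | counter=1 r=(0,0,0,1) succ=(1,0,0,0) retry=(0,1,0,0)
5 | T4 CAS | counter=2 r=(0,0,0,1) succ=(1,0,0,1) retry=(0,1,0,0)
6 | T3 LOAD | counter=2 r=(0,0,2,1) succ=(1,0,0,1) retry=(0,1,0,0)
7 | T2 CAS | counter=2 r=(0,0,2,1) succ=(1,0,0,1) retry=(0,2,0,0)
8 | T1 LOAD | counter=2 r=(2,0,2,1) succ=(1,0,0,1) retry=(0,2,0,0)
9 | T3 CAS | counter=3 r=(2,0,2,1) succ=(1,0,1,1) retry=(0,2,0,0)
10 | T3 LOAD | counter=3 r=(2,0,3,1) succ=(1,0,1,1) retry=(0,2,0,0)
11 | T1 CAS | counter=3 r=(2,0,3,1) succ=(1,0,1,1) retry=(1,2,0,0)
12 | T3 CAS | counter=4 r=(2,0,3,1) succ=(1,0,2,1) retry=(1,2,0,0)
13 | T3 LOAD | counter=4 r=(2,0,4,1) succ=(1,0,2,1) retry=(1,2,0,0)
14 | T3 CAS | counter=5 r=(2,0,4,1) succ=(1,0,3,1) retry=(1,2,0,0)
15 | T3 LOAD | counter=5 r=(2,0,5,1) succ=(1,0,3,1) retry=(1,2,0,0)
16 | T3 CAS | counter=6 r=(2,0,5,1) succ=(1,0,4,1) retry=(1,2,0,0)

counter=6 r=(2,0,5,1) succ=(1,0,4,1) retry=(1,2,0,0)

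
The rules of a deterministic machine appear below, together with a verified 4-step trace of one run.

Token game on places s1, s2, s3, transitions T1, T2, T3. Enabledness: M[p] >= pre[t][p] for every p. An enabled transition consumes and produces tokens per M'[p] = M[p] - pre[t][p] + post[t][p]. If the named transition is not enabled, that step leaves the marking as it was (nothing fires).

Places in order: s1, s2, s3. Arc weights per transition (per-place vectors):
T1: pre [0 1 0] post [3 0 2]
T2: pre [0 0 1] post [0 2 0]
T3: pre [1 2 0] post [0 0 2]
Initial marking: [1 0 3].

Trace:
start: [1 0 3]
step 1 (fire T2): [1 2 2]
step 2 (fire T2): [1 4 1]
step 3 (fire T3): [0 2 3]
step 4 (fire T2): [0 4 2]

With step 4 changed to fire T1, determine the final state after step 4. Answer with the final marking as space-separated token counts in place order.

3 1 5

(re-executing from step 4 with the substitution; state before step 4: [0 2 3])
step 4 (fire T1): [3 1 5]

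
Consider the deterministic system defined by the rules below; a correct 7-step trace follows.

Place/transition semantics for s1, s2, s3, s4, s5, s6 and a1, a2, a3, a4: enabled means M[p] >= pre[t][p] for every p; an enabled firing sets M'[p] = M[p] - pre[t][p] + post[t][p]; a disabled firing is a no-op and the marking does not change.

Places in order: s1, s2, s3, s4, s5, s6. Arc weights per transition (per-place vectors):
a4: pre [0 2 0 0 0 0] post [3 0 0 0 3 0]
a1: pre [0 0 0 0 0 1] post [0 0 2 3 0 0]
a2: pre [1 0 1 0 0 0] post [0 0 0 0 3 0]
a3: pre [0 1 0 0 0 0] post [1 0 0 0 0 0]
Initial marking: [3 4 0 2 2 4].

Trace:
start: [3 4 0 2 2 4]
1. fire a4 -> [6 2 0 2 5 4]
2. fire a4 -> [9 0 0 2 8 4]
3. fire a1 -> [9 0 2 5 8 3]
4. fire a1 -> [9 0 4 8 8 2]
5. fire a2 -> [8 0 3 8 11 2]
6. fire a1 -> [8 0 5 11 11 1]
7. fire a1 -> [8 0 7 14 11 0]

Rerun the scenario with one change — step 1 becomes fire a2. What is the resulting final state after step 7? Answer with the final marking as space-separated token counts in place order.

(re-executing from step 1 with the substitution; state before step 1: [3 4 0 2 2 4])
1. fire a2 -> [3 4 0 2 2 4]
2. fire a4 -> [6 2 0 2 5 4]
3. fire a1 -> [6 2 2 5 5 3]
4. fire a1 -> [6 2 4 8 5 2]
5. fire a2 -> [5 2 3 8 8 2]
6. fire a1 -> [5 2 5 11 8 1]
7. fire a1 -> [5 2 7 14 8 0]

5 2 7 14 8 0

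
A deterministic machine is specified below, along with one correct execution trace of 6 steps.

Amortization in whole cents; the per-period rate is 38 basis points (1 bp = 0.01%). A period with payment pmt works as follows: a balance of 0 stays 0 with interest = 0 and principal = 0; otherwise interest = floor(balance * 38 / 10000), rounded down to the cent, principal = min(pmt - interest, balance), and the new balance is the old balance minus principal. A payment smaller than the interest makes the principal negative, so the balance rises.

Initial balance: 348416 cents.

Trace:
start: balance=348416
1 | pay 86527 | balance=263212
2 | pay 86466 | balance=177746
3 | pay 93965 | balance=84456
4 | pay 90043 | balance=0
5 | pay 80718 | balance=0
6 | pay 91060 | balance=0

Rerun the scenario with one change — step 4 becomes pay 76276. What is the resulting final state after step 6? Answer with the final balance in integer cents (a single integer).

(re-executing from step 4 with the substitution; state before step 4: balance=84456)
4 | pay 76276 | balance=8500
5 | pay 80718 | balance=0
6 | pay 91060 | balance=0

0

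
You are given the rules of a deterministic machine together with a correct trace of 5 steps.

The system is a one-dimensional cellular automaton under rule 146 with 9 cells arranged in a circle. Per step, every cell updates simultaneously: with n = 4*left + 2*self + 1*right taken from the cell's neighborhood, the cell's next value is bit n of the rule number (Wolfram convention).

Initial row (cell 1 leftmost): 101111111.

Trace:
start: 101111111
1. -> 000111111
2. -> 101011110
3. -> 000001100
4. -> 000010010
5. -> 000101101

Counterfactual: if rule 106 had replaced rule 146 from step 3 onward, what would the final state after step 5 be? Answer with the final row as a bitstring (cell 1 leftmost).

(re-executing steps 3..5 under rule 106; state before step 3: 101011110)
3. -> 010110011
4. -> 101110111
5. -> 111011100

111011100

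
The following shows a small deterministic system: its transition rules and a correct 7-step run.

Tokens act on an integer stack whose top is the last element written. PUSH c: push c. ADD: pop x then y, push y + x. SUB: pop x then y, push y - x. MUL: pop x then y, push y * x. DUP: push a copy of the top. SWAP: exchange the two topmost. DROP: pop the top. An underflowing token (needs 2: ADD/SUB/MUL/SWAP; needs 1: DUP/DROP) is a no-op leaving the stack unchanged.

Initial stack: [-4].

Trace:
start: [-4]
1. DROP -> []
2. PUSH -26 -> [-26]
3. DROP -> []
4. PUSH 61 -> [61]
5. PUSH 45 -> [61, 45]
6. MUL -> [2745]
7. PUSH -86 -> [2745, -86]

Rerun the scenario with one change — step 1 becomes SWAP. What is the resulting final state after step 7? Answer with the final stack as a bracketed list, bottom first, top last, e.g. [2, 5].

(re-executing from step 1 with the substitution; state before step 1: [-4])
1. SWAP -> [-4]
2. PUSH -26 -> [-4, -26]
3. DROP -> [-4]
4. PUSH 61 -> [-4, 61]
5. PUSH 45 -> [-4, 61, 45]
6. MUL -> [-4, 2745]
7. PUSH -86 -> [-4, 2745, -86]

[-4, 2745, -86]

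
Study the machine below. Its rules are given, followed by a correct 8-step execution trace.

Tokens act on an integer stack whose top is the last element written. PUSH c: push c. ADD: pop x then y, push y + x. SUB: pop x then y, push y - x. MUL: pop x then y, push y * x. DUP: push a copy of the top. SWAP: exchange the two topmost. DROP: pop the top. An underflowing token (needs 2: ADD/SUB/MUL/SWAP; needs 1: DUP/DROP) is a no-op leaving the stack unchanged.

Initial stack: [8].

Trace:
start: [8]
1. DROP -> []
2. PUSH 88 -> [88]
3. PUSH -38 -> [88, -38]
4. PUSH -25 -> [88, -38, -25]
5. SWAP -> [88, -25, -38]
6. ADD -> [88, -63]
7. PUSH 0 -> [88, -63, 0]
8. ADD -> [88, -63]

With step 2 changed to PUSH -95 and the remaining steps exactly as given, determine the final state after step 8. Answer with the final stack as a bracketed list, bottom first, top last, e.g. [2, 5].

[-95, -63]

(re-executing from step 2 with the substitution; state before step 2: [])
2. PUSH -95 -> [-95]
3. PUSH -38 -> [-95, -38]
4. PUSH -25 -> [-95, -38, -25]
5. SWAP -> [-95, -25, -38]
6. ADD -> [-95, -63]
7. PUSH 0 -> [-95, -63, 0]
8. ADD -> [-95, -63]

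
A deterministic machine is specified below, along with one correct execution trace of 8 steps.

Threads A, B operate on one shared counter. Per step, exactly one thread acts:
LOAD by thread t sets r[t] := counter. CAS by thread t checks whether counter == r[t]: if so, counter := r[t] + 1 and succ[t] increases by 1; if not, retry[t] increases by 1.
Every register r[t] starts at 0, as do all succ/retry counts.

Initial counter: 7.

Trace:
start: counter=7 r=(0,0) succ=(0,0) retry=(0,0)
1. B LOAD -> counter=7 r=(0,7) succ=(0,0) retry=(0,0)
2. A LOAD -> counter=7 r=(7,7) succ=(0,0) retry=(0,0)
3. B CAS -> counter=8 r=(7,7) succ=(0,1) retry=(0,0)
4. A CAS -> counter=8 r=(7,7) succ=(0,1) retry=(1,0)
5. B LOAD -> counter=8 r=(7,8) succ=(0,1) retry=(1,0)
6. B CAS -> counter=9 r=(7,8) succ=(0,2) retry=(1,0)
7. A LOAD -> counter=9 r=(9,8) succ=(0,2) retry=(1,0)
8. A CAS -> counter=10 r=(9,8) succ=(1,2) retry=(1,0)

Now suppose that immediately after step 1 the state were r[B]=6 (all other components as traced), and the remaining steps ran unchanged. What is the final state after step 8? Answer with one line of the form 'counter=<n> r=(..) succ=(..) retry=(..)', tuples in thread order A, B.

state after step 1 := counter=7 r=(0,6) succ=(0,0) retry=(0,0)
2. A LOAD -> counter=7 r=(7,6) succ=(0,0) retry=(0,0)
3. B CAS -> counter=7 r=(7,6) succ=(0,0) retry=(0,1)
4. A CAS -> counter=8 r=(7,6) succ=(1,0) retry=(0,1)
5. B LOAD -> counter=8 r=(7,8) succ=(1,0) retry=(0,1)
6. B CAS -> counter=9 r=(7,8) succ=(1,1) retry=(0,1)
7. A LOAD -> counter=9 r=(9,8) succ=(1,1) retry=(0,1)
8. A CAS -> counter=10 r=(9,8) succ=(2,1) retry=(0,1)

counter=10 r=(9,8) succ=(2,1) retry=(0,1)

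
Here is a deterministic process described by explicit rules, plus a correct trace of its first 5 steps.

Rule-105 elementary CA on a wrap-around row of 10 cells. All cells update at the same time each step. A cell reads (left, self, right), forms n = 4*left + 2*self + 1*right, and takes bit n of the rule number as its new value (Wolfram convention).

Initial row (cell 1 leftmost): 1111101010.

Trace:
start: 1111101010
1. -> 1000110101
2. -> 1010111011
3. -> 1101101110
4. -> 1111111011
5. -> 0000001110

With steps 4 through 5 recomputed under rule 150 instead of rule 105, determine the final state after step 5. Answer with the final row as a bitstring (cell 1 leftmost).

0000001110

(re-executing steps 4..5 under rule 150; state before step 4: 1101101110)
4. -> 0000000100
5. -> 0000001110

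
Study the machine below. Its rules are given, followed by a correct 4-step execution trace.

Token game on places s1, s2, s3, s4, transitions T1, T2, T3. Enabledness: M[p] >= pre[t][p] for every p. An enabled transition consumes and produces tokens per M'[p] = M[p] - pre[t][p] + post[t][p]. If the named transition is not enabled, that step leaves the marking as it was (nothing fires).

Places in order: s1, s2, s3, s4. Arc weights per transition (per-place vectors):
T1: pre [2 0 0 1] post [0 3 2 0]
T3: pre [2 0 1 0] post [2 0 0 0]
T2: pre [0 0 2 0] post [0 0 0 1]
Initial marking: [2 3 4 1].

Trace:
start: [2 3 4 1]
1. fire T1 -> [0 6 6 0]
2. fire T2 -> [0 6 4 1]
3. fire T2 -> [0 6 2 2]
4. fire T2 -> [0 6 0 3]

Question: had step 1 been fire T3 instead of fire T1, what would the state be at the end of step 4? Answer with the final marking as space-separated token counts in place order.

2 3 1 2

(re-executing from step 1 with the substitution; state before step 1: [2 3 4 1])
1. fire T3 -> [2 3 3 1]
2. fire T2 -> [2 3 1 2]
3. fire T2 -> [2 3 1 2]
4. fire T2 -> [2 3 1 2]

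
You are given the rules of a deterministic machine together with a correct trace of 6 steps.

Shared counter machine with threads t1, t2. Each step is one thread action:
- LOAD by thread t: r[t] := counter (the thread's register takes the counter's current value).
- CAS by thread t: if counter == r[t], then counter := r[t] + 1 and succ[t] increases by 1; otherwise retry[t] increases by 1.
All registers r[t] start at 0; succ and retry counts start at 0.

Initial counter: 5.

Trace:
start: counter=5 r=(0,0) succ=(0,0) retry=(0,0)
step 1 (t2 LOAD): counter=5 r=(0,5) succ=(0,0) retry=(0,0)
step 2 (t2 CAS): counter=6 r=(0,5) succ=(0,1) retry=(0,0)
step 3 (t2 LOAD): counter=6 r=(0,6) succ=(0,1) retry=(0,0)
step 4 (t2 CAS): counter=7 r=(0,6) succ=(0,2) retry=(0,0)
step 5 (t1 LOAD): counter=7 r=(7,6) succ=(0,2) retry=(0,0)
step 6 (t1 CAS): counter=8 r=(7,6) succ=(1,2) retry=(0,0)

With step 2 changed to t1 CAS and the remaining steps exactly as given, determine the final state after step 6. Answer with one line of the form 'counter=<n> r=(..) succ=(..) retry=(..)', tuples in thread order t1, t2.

(re-executing from step 2 with the substitution; state before step 2: counter=5 r=(0,5) succ=(0,0) retry=(0,0))
step 2 (t1 CAS): counter=5 r=(0,5) succ=(0,0) retry=(1,0)
step 3 (t2 LOAD): counter=5 r=(0,5) succ=(0,0) retry=(1,0)
step 4 (t2 CAS): counter=6 r=(0,5) succ=(0,1) retry=(1,0)
step 5 (t1 LOAD): counter=6 r=(6,5) succ=(0,1) retry=(1,0)
step 6 (t1 CAS): counter=7 r=(6,5) succ=(1,1) retry=(1,0)

counter=7 r=(6,5) succ=(1,1) retry=(1,0)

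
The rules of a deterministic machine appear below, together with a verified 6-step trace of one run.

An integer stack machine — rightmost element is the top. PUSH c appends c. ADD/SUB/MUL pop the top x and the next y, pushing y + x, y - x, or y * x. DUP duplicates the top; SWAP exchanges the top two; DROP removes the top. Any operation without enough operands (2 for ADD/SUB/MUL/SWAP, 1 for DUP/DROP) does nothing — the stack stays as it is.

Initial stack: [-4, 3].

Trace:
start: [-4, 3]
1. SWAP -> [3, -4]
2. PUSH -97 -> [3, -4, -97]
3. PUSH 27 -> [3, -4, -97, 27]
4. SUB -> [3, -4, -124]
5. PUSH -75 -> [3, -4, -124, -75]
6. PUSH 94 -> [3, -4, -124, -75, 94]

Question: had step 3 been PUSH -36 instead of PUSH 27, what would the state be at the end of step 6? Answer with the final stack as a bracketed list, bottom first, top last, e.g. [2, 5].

[3, -4, -61, -75, 94]

(re-executing from step 3 with the substitution; state before step 3: [3, -4, -97])
3. PUSH -36 -> [3, -4, -97, -36]
4. SUB -> [3, -4, -61]
5. PUSH -75 -> [3, -4, -61, -75]
6. PUSH 94 -> [3, -4, -61, -75, 94]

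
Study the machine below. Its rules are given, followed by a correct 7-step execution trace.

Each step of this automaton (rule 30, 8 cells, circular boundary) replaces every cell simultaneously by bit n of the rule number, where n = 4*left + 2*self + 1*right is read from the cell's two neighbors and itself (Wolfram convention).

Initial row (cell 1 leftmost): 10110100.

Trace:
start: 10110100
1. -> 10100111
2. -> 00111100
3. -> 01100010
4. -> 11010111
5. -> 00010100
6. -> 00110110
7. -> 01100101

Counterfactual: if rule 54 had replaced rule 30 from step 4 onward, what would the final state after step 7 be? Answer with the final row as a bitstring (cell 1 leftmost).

(re-executing steps 4..7 under rule 54; state before step 4: 01100010)
4. -> 10010111
5. -> 01111000
6. -> 10000100
7. -> 11001111

11001111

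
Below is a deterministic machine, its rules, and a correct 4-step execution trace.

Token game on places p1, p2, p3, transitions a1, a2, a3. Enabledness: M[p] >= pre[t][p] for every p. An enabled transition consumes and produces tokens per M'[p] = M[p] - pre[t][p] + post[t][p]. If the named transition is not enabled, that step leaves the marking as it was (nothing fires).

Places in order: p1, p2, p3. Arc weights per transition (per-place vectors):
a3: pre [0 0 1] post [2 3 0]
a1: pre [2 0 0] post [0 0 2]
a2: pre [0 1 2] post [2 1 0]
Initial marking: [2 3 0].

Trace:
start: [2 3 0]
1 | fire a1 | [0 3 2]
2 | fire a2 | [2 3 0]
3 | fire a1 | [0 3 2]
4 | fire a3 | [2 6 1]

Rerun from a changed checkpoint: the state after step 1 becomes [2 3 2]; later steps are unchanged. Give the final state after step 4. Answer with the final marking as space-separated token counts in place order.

state after step 1 := [2 3 2]
2 | fire a2 | [4 3 0]
3 | fire a1 | [2 3 2]
4 | fire a3 | [4 6 1]

4 6 1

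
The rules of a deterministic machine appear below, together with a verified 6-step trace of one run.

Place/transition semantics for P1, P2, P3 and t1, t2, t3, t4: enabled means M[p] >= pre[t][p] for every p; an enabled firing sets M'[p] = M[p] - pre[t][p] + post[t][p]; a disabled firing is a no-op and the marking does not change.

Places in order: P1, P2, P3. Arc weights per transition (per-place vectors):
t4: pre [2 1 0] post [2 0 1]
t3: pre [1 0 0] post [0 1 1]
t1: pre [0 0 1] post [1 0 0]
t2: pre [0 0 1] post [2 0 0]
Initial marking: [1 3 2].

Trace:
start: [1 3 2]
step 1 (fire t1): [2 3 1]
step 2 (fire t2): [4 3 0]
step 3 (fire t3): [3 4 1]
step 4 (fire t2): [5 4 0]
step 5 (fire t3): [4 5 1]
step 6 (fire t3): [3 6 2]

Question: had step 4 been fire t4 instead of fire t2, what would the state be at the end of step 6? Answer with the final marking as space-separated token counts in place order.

(re-executing from step 4 with the substitution; state before step 4: [3 4 1])
step 4 (fire t4): [3 3 2]
step 5 (fire t3): [2 4 3]
step 6 (fire t3): [1 5 4]

1 5 4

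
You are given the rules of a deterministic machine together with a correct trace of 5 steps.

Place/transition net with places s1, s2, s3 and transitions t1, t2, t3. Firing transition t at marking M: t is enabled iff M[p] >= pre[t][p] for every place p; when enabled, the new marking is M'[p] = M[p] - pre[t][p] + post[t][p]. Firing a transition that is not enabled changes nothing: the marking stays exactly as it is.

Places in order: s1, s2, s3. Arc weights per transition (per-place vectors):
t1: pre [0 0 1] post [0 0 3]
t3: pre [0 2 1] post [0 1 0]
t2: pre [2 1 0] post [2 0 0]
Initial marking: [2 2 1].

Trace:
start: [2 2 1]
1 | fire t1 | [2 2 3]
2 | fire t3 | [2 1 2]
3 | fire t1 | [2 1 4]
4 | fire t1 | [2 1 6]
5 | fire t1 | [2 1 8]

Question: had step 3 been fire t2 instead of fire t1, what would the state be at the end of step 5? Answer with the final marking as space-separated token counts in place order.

(re-executing from step 3 with the substitution; state before step 3: [2 1 2])
3 | fire t2 | [2 0 2]
4 | fire t1 | [2 0 4]
5 | fire t1 | [2 0 6]

2 0 6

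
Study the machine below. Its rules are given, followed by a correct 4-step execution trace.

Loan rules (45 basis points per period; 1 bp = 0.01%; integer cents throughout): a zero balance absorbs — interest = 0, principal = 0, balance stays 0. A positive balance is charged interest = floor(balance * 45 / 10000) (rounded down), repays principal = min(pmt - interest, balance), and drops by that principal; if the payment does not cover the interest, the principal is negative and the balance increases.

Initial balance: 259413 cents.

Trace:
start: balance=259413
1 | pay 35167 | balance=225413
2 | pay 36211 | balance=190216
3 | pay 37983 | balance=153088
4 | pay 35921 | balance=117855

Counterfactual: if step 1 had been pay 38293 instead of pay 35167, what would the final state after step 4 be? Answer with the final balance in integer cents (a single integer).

(re-executing from step 1 with the substitution; state before step 1: balance=259413)
1 | pay 38293 | balance=222287
2 | pay 36211 | balance=187076
3 | pay 37983 | balance=149934
4 | pay 35921 | balance=114687

114687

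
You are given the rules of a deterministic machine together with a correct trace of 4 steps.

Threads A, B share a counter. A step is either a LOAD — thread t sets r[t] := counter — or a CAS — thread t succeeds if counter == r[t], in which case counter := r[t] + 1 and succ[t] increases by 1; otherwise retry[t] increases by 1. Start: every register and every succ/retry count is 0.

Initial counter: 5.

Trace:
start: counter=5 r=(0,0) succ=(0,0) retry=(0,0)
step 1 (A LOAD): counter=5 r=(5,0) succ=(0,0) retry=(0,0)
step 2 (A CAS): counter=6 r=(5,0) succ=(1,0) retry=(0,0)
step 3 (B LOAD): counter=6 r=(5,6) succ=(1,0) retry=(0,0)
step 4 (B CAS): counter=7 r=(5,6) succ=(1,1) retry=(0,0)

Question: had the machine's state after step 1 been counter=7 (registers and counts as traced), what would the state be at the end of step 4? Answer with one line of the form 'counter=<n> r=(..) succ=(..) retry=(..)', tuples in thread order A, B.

state after step 1 := counter=7 r=(5,0) succ=(0,0) retry=(0,0)
step 2 (A CAS): counter=7 r=(5,0) succ=(0,0) retry=(1,0)
step 3 (B LOAD): counter=7 r=(5,7) succ=(0,0) retry=(1,0)
step 4 (B CAS): counter=8 r=(5,7) succ=(0,1) retry=(1,0)

counter=8 r=(5,7) succ=(0,1) retry=(1,0)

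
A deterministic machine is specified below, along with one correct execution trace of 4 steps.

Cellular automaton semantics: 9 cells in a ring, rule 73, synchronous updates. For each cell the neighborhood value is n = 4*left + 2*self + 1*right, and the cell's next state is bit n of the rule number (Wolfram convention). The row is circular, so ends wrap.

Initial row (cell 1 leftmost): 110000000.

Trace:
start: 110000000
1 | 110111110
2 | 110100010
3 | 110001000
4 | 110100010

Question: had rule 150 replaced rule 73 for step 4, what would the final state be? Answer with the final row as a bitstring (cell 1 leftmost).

(re-executing step 4 under rule 150; state before step 4: 110001000)
4 | 001011101

001011101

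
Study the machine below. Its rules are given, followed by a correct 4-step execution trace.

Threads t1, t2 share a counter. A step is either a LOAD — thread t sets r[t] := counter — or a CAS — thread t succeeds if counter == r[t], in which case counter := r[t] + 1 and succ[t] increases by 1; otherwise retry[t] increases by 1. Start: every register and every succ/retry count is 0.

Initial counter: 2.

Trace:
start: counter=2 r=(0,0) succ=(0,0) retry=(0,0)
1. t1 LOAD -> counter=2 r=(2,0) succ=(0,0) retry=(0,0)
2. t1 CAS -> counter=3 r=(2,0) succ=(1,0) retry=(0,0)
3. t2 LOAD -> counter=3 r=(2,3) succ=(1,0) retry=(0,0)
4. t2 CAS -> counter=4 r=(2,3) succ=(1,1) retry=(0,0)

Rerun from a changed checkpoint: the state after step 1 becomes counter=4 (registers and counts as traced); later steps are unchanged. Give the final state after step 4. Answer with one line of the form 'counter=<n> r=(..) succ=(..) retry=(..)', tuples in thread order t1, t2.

counter=5 r=(2,4) succ=(0,1) retry=(1,0)

state after step 1 := counter=4 r=(2,0) succ=(0,0) retry=(0,0)
2. t1 CAS -> counter=4 r=(2,0) succ=(0,0) retry=(1,0)
3. t2 LOAD -> counter=4 r=(2,4) succ=(0,0) retry=(1,0)
4. t2 CAS -> counter=5 r=(2,4) succ=(0,1) retry=(1,0)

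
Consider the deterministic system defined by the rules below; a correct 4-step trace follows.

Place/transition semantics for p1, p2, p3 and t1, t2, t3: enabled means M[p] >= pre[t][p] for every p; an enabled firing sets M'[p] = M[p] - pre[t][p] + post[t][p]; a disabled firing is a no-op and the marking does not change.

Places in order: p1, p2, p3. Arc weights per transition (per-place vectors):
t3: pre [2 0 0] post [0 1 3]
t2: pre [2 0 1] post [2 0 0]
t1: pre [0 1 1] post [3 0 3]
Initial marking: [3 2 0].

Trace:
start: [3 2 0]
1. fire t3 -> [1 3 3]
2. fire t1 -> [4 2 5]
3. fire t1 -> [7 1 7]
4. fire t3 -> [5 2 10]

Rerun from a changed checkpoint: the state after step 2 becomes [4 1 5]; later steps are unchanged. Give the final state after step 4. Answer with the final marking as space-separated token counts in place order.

5 1 10

state after step 2 := [4 1 5]
3. fire t1 -> [7 0 7]
4. fire t3 -> [5 1 10]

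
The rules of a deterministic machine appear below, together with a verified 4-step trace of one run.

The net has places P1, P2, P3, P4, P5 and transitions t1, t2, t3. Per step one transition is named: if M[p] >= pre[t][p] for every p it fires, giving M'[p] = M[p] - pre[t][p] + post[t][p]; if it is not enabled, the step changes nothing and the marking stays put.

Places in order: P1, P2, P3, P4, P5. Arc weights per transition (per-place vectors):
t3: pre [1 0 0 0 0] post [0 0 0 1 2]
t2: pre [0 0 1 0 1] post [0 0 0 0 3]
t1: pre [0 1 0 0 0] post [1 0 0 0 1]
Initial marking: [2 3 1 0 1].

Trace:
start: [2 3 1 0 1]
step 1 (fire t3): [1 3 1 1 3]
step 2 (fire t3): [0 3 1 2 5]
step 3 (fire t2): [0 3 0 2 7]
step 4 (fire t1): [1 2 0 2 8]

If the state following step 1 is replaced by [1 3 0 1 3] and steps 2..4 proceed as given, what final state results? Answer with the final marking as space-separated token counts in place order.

1 2 0 2 6

state after step 1 := [1 3 0 1 3]
step 2 (fire t3): [0 3 0 2 5]
step 3 (fire t2): [0 3 0 2 5]
step 4 (fire t1): [1 2 0 2 6]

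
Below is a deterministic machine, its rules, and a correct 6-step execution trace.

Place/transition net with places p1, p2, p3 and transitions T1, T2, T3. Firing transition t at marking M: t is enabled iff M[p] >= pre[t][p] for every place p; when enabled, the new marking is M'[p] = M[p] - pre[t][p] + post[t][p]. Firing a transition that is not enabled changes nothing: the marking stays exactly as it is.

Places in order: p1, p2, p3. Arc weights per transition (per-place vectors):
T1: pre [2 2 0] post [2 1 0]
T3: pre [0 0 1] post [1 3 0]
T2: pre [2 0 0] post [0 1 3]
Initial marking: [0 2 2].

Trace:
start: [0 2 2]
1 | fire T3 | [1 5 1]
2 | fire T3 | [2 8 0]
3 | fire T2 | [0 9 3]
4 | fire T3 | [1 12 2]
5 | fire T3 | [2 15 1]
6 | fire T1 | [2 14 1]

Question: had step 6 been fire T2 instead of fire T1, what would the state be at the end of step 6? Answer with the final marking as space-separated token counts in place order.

0 16 4

(re-executing from step 6 with the substitution; state before step 6: [2 15 1])
6 | fire T2 | [0 16 4]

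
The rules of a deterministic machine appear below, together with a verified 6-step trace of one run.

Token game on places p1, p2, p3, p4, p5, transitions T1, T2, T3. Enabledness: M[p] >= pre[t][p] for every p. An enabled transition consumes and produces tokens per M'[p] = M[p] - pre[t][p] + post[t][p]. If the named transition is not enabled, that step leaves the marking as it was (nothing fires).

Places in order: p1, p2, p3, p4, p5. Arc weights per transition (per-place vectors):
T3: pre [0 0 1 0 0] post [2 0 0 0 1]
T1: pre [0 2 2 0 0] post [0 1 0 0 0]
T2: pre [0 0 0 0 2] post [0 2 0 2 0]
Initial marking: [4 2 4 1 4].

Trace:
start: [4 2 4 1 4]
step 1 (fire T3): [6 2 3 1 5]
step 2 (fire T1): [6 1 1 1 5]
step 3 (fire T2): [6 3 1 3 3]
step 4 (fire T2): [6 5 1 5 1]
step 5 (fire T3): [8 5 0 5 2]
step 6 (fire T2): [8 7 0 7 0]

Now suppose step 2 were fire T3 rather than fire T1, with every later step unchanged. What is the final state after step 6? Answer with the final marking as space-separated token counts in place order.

10 8 1 7 1

(re-executing from step 2 with the substitution; state before step 2: [6 2 3 1 5])
step 2 (fire T3): [8 2 2 1 6]
step 3 (fire T2): [8 4 2 3 4]
step 4 (fire T2): [8 6 2 5 2]
step 5 (fire T3): [10 6 1 5 3]
step 6 (fire T2): [10 8 1 7 1]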